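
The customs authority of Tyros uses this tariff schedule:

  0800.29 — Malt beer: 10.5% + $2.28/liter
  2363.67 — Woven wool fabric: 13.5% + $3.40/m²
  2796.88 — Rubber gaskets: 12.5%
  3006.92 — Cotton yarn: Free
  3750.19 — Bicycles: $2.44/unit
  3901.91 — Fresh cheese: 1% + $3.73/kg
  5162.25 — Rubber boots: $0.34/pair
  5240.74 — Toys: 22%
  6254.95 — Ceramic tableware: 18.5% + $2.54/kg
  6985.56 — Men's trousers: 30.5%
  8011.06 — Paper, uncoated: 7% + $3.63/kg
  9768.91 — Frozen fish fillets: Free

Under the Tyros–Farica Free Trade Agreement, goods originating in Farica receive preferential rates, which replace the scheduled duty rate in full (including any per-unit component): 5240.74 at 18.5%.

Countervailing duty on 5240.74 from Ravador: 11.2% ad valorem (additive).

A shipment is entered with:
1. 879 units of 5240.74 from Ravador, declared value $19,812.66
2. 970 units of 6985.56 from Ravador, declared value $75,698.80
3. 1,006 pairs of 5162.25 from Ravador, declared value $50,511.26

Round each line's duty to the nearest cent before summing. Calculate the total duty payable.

Line 1 (5240.74, Ravador, 879 units, $19,812.66):
Base rate for 5240.74 is 22%.
5240.74 has an FTA preferential rate, but origin Ravador is not Farica; base rate stands.
Additional duty on 5240.74 from Ravador: +11.2%. Applied ad valorem rate: 22% + 11.2% = 33.2%.
Duty = $19,812.66 × 33.2% = $6,577.80.
Line 2 (6985.56, Ravador, 970 units, $75,698.80):
Base rate for 6985.56 is 30.5%.
Duty = $75,698.80 × 30.5% = $23,088.13.
Line 3 (5162.25, Ravador, 1,006 pairs, $50,511.26):
Base rate for 5162.25 is $0.34/pair.
Duty = 1,006 × $0.34 = $342.04.
Total = $6,577.80 + $23,088.13 + $342.04 = $30,007.97.

$30,007.97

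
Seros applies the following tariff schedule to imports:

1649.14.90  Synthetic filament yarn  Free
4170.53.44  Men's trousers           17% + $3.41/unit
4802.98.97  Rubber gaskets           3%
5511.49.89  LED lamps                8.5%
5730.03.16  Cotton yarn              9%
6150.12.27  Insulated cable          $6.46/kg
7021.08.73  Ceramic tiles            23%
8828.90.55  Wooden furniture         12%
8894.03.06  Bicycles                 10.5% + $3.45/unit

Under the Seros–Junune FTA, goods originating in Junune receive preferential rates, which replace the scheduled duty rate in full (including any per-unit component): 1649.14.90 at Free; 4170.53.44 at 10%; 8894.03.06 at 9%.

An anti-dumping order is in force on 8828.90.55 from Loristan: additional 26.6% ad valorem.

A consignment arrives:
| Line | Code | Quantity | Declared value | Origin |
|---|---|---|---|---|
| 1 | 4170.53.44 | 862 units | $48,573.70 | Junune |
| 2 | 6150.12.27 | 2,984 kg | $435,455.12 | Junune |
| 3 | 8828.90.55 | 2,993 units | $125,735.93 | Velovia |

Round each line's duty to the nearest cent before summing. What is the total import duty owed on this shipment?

Line 1 (4170.53.44, Junune, 862 units, $48,573.70):
Base rate for 4170.53.44 is 17% + $3.41/unit.
Origin Junune qualifies under the Seros–Junune agreement and 4170.53.44 is covered: preferential rate 10% applies instead.
Duty = $48,573.70 × 10% = $4,857.37.
Line 2 (6150.12.27, Junune, 2,984 kg, $435,455.12):
Base rate for 6150.12.27 is $6.46/kg.
Origin Junune is the FTA partner but 6150.12.27 is not on the preference list; base rate stands.
Duty = 2,984 × $6.46 = $19,276.64.
Line 3 (8828.90.55, Velovia, 2,993 units, $125,735.93):
Base rate for 8828.90.55 is 12%.
The additional-duty order on 8828.90.55 targets Loristan, not Velovia; it does not apply.
Duty = $125,735.93 × 12% = $15,088.31.
Total = $4,857.37 + $19,276.64 + $15,088.31 = $39,222.32.

$39,222.32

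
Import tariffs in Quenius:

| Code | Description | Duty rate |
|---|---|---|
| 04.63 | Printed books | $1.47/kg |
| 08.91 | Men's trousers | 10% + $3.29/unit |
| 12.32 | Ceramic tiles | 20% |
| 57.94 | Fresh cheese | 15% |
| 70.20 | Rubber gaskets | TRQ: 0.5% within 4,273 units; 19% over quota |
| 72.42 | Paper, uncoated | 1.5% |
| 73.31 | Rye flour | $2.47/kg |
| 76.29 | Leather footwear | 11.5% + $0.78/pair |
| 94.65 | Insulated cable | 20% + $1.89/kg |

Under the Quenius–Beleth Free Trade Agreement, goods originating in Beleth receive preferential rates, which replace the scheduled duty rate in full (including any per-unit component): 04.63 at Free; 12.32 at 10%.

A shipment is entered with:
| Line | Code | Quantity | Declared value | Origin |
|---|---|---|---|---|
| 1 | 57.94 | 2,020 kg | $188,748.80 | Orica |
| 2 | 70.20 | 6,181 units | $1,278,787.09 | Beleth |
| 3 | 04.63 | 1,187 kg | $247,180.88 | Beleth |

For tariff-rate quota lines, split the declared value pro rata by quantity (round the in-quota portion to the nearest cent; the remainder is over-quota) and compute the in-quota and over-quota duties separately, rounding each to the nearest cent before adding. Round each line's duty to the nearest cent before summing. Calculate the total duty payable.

Line 1 (57.94, Orica, 2,020 kg, $188,748.80):
Base rate for 57.94 is 15%.
Duty = $188,748.80 × 15% = $28,312.32.
Line 2 (70.20, Beleth, 6,181 units, $1,278,787.09):
Code 70.20 is under a tariff-rate quota (threshold 4,273 units). In-quota: 4,273 units at 0.5%; over-quota: 1,908 units at 19%.
Pro-rata value split: in-quota = $1,278,787.09 × 4,273/6,181 = $884,040.97; over-quota = $1,278,787.09 − $884,040.97 = $394,746.12.
In-quota duty = $884,040.97 × 0.5% = $4,420.20. Over-quota duty = $394,746.12 × 19% = $75,001.76.
Line duty = $4,420.20 + $75,001.76 = $79,421.96.
Line 3 (04.63, Beleth, 1,187 kg, $247,180.88):
Base rate for 04.63 is $1.47/kg.
Origin Beleth qualifies under the Quenius–Beleth agreement and 04.63 is covered: preferential rate Free applies instead.
Duty = $247,180.88 × 0% = $0.00.
Total = $28,312.32 + $79,421.96 + $0.00 = $107,734.28.

$107,734.28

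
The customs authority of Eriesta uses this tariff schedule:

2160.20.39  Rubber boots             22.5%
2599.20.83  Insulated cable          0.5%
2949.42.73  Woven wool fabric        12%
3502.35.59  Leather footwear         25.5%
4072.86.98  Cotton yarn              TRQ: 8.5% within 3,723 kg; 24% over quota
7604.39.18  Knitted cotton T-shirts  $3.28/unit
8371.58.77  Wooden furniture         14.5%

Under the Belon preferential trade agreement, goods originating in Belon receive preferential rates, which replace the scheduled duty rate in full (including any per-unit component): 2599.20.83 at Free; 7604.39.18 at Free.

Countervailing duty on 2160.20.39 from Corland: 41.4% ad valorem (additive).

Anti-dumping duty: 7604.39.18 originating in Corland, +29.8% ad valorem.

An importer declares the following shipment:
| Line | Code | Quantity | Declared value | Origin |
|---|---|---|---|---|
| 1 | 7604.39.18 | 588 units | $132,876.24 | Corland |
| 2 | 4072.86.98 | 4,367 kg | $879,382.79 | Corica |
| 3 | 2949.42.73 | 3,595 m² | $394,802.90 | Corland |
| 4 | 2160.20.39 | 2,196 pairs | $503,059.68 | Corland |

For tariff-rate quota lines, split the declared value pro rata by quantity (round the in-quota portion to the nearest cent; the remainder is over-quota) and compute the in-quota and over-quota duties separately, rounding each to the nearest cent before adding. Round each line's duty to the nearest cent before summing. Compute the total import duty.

$505,205.54

Line 1 (7604.39.18, Corland, 588 units, $132,876.24):
Base rate for 7604.39.18 is $3.28/unit.
7604.39.18 has an FTA preferential rate, but origin Corland is not Belon; base rate stands.
Additional duty on 7604.39.18 from Corland: +29.8% ad valorem. Applied ad valorem rate = 29.8%.
Duty = $132,876.24 × 29.8% + 588 × $3.28 = $41,525.76.
Line 2 (4072.86.98, Corica, 4,367 kg, $879,382.79):
Code 4072.86.98 is under a tariff-rate quota (threshold 3,723 kg). In-quota: 3,723 kg at 8.5%; over-quota: 644 kg at 24%.
Pro-rata value split: in-quota = $879,382.79 × 3,723/4,367 = $749,700.51; over-quota = $879,382.79 − $749,700.51 = $129,682.28.
In-quota duty = $749,700.51 × 8.5% = $63,724.54. Over-quota duty = $129,682.28 × 24% = $31,123.75.
Line duty = $63,724.54 + $31,123.75 = $94,848.29.
Line 3 (2949.42.73, Corland, 3,595 m², $394,802.90):
Base rate for 2949.42.73 is 12%.
Duty = $394,802.90 × 12% = $47,376.35.
Line 4 (2160.20.39, Corland, 2,196 pairs, $503,059.68):
Base rate for 2160.20.39 is 22.5%.
Additional duty on 2160.20.39 from Corland: +41.4%. Applied ad valorem rate: 22.5% + 41.4% = 63.9%.
Duty = $503,059.68 × 63.9% = $321,455.14.
Total = $41,525.76 + $94,848.29 + $47,376.35 + $321,455.14 = $505,205.54.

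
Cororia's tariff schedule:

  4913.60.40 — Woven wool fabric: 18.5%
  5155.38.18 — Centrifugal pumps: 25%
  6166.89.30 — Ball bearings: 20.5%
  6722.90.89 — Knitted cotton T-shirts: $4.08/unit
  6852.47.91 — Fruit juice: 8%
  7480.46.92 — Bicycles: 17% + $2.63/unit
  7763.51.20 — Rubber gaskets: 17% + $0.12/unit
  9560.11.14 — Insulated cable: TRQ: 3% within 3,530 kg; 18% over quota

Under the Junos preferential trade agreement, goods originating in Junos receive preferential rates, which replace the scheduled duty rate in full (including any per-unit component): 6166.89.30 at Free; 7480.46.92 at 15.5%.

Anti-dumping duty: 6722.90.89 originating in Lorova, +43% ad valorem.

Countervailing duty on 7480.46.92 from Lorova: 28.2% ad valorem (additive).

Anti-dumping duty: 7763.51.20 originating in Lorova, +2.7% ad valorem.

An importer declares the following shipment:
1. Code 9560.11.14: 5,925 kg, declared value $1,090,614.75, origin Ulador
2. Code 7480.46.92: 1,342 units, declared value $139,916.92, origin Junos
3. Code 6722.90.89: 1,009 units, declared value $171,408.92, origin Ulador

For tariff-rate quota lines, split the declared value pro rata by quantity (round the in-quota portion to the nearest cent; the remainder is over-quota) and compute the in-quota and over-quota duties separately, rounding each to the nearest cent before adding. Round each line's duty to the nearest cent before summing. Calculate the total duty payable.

Line 1 (9560.11.14, Ulador, 5,925 kg, $1,090,614.75):
Code 9560.11.14 is under a tariff-rate quota (threshold 3,530 kg). In-quota: 3,530 kg at 3%; over-quota: 2,395 kg at 18%.
Pro-rata value split: in-quota = $1,090,614.75 × 3,530/5,925 = $649,767.10; over-quota = $1,090,614.75 − $649,767.10 = $440,847.65.
In-quota duty = $649,767.10 × 3% = $19,493.01. Over-quota duty = $440,847.65 × 18% = $79,352.58.
Line duty = $19,493.01 + $79,352.58 = $98,845.59.
Line 2 (7480.46.92, Junos, 1,342 units, $139,916.92):
Base rate for 7480.46.92 is 17% + $2.63/unit.
Origin Junos qualifies under the Cororia–Junos agreement and 7480.46.92 is covered: preferential rate 15.5% applies instead.
The additional-duty order on 7480.46.92 targets Lorova, not Junos; it does not apply.
Duty = $139,916.92 × 15.5% = $21,687.12.
Line 3 (6722.90.89, Ulador, 1,009 units, $171,408.92):
Base rate for 6722.90.89 is $4.08/unit.
The additional-duty order on 6722.90.89 targets Lorova, not Ulador; it does not apply.
Duty = 1,009 × $4.08 = $4,116.72.
Total = $98,845.59 + $21,687.12 + $4,116.72 = $124,649.43.

$124,649.43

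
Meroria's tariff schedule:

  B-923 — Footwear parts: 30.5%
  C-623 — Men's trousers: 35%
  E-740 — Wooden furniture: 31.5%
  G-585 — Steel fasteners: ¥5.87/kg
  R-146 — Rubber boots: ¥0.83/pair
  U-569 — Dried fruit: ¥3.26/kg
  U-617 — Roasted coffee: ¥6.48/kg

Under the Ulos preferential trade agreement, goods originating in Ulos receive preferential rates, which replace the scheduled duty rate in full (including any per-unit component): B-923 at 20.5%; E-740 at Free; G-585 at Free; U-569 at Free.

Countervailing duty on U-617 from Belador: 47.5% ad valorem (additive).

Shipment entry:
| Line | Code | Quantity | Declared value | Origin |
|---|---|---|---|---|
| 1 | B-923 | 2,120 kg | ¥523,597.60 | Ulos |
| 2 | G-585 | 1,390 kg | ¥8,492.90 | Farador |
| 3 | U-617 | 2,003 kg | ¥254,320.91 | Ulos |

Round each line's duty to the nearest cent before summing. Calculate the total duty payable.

Line 1 (B-923, Ulos, 2,120 kg, ¥523,597.60):
Base rate for B-923 is 30.5%.
Origin Ulos qualifies under the Meroria–Ulos agreement and B-923 is covered: preferential rate 20.5% applies instead.
Duty = ¥523,597.60 × 20.5% = ¥107,337.51.
Line 2 (G-585, Farador, 1,390 kg, ¥8,492.90):
Base rate for G-585 is ¥5.87/kg.
G-585 has an FTA preferential rate, but origin Farador is not Ulos; base rate stands.
Duty = 1,390 × ¥5.87 = ¥8,159.30.
Line 3 (U-617, Ulos, 2,003 kg, ¥254,320.91):
Base rate for U-617 is ¥6.48/kg.
Origin Ulos is the FTA partner but U-617 is not on the preference list; base rate stands.
The additional-duty order on U-617 targets Belador, not Ulos; it does not apply.
Duty = 2,003 × ¥6.48 = ¥12,979.44.
Total = ¥107,337.51 + ¥8,159.30 + ¥12,979.44 = ¥128,476.25.

¥128,476.25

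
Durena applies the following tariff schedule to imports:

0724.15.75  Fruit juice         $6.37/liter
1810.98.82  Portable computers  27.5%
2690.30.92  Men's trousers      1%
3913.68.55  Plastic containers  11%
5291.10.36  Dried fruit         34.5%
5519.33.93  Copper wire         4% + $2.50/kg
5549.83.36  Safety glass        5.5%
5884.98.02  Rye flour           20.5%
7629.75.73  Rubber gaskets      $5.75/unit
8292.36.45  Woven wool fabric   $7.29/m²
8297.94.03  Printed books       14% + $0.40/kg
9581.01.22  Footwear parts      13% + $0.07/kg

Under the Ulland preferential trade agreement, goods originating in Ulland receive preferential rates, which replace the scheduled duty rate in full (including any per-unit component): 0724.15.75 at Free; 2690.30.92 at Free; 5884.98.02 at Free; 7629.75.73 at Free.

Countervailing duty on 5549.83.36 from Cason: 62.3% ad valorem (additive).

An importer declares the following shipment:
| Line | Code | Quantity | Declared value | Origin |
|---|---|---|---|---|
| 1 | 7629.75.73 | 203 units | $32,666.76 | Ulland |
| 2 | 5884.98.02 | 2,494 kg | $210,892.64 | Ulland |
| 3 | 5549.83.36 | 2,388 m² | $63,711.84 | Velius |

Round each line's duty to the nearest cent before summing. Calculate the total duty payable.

$3,504.15

Line 1 (7629.75.73, Ulland, 203 units, $32,666.76):
Base rate for 7629.75.73 is $5.75/unit.
Origin Ulland qualifies under the Durena–Ulland agreement and 7629.75.73 is covered: preferential rate Free applies instead.
Duty = $32,666.76 × 0% = $0.00.
Line 2 (5884.98.02, Ulland, 2,494 kg, $210,892.64):
Base rate for 5884.98.02 is 20.5%.
Origin Ulland qualifies under the Durena–Ulland agreement and 5884.98.02 is covered: preferential rate Free applies instead.
Duty = $210,892.64 × 0% = $0.00.
Line 3 (5549.83.36, Velius, 2,388 m², $63,711.84):
Base rate for 5549.83.36 is 5.5%.
The additional-duty order on 5549.83.36 targets Cason, not Velius; it does not apply.
Duty = $63,711.84 × 5.5% = $3,504.15.
Total = $0.00 + $0.00 + $3,504.15 = $3,504.15.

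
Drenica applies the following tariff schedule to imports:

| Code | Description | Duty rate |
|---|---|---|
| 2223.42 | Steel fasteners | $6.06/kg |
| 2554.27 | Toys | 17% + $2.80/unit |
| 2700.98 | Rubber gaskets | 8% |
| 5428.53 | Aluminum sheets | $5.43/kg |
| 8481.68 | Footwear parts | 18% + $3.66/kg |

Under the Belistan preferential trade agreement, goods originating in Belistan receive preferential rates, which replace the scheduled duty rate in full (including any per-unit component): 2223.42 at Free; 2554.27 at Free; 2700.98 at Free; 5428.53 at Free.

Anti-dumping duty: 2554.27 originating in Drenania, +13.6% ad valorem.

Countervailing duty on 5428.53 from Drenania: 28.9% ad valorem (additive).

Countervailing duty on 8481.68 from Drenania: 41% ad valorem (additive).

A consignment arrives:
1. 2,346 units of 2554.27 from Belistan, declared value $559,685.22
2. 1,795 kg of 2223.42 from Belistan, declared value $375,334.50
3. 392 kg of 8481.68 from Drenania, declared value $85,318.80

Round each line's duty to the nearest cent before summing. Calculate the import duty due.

$51,772.81

Line 1 (2554.27, Belistan, 2,346 units, $559,685.22):
Base rate for 2554.27 is 17% + $2.80/unit.
Origin Belistan qualifies under the Drenica–Belistan agreement and 2554.27 is covered: preferential rate Free applies instead.
The additional-duty order on 2554.27 targets Drenania, not Belistan; it does not apply.
Duty = $559,685.22 × 0% = $0.00.
Line 2 (2223.42, Belistan, 1,795 kg, $375,334.50):
Base rate for 2223.42 is $6.06/kg.
Origin Belistan qualifies under the Drenica–Belistan agreement and 2223.42 is covered: preferential rate Free applies instead.
Duty = $375,334.50 × 0% = $0.00.
Line 3 (8481.68, Drenania, 392 kg, $85,318.80):
Base rate for 8481.68 is 18% + $3.66/kg.
Additional duty on 8481.68 from Drenania: +41%. Applied ad valorem rate: 18% + 41% = 59%.
Duty = $85,318.80 × 59% + 392 × $3.66 = $51,772.81.
Total = $0.00 + $0.00 + $51,772.81 = $51,772.81.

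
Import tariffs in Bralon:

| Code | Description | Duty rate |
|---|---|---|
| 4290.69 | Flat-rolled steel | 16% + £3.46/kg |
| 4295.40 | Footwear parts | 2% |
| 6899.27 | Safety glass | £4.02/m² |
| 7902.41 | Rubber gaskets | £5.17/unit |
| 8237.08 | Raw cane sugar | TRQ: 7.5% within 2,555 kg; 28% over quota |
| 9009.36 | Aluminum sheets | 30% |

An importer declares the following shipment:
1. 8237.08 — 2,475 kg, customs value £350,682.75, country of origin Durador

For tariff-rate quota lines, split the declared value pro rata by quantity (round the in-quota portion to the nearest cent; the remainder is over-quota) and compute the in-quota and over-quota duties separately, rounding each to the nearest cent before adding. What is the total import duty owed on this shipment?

Line 1 (8237.08, Durador, 2,475 kg, £350,682.75):
Code 8237.08 is under a tariff-rate quota (threshold 2,555 kg). Quantity 2,475 kg is within the quota, so the in-quota rate 7.5% applies to the full value.
Duty = £350,682.75 × 7.5% = £26,301.21.

£26,301.21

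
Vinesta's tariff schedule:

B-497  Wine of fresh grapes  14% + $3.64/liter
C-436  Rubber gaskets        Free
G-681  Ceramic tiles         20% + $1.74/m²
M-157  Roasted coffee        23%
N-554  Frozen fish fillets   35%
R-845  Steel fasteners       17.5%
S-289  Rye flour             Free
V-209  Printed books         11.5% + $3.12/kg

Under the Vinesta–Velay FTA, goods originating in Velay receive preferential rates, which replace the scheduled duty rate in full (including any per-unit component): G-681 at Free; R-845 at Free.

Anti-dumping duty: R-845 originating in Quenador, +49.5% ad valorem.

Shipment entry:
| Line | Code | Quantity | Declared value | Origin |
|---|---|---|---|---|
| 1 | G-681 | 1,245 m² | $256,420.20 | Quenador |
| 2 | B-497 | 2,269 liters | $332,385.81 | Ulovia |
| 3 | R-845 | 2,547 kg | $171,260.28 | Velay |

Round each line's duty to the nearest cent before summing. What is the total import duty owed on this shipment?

$108,243.51

Line 1 (G-681, Quenador, 1,245 m², $256,420.20):
Base rate for G-681 is 20% + $1.74/m².
G-681 has an FTA preferential rate, but origin Quenador is not Velay; base rate stands.
Duty = $256,420.20 × 20% + 1,245 × $1.74 = $53,450.34.
Line 2 (B-497, Ulovia, 2,269 liters, $332,385.81):
Base rate for B-497 is 14% + $3.64/liter.
Duty = $332,385.81 × 14% + 2,269 × $3.64 = $54,793.17.
Line 3 (R-845, Velay, 2,547 kg, $171,260.28):
Base rate for R-845 is 17.5%.
Origin Velay qualifies under the Vinesta–Velay agreement and R-845 is covered: preferential rate Free applies instead.
The additional-duty order on R-845 targets Quenador, not Velay; it does not apply.
Duty = $171,260.28 × 0% = $0.00.
Total = $53,450.34 + $54,793.17 + $0.00 = $108,243.51.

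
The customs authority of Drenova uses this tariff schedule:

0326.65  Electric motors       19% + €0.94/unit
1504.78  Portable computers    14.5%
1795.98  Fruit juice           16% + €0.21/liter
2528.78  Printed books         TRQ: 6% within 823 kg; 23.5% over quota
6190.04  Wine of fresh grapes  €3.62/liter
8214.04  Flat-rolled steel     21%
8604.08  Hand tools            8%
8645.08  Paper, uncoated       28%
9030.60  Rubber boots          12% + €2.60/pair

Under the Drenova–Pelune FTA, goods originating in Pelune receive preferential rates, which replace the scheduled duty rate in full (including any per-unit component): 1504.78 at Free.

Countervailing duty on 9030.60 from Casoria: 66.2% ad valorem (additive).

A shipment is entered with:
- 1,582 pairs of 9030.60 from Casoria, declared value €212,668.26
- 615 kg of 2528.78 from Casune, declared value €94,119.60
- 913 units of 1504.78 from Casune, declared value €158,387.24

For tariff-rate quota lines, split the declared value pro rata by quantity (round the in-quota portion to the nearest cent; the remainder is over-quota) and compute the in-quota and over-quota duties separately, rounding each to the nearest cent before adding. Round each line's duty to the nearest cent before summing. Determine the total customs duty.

€199,033.11

Line 1 (9030.60, Casoria, 1,582 pairs, €212,668.26):
Base rate for 9030.60 is 12% + €2.60/pair.
Additional duty on 9030.60 from Casoria: +66.2%. Applied ad valorem rate: 12% + 66.2% = 78.2%.
Duty = €212,668.26 × 78.2% + 1,582 × €2.60 = €170,419.78.
Line 2 (2528.78, Casune, 615 kg, €94,119.60):
Code 2528.78 is under a tariff-rate quota (threshold 823 kg). Quantity 615 kg is within the quota, so the in-quota rate 6% applies to the full value.
Duty = €94,119.60 × 6% = €5,647.18.
Line 3 (1504.78, Casune, 913 units, €158,387.24):
Base rate for 1504.78 is 14.5%.
1504.78 has an FTA preferential rate, but origin Casune is not Pelune; base rate stands.
Duty = €158,387.24 × 14.5% = €22,966.15.
Total = €170,419.78 + €5,647.18 + €22,966.15 = €199,033.11.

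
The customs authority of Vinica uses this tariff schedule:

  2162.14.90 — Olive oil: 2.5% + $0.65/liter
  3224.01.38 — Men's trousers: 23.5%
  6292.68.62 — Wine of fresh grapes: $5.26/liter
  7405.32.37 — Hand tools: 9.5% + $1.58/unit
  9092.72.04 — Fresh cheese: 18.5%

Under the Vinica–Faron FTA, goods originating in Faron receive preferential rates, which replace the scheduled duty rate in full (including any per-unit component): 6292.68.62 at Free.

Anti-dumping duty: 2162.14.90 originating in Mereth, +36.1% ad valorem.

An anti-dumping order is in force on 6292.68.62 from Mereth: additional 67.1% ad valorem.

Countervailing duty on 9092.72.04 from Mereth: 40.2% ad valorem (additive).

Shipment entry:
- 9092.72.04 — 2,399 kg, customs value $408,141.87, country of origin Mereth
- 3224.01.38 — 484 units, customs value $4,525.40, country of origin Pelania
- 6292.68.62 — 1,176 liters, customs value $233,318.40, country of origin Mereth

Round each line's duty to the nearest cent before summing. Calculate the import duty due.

Line 1 (9092.72.04, Mereth, 2,399 kg, $408,141.87):
Base rate for 9092.72.04 is 18.5%.
Additional duty on 9092.72.04 from Mereth: +40.2%. Applied ad valorem rate: 18.5% + 40.2% = 58.7%.
Duty = $408,141.87 × 58.7% = $239,579.28.
Line 2 (3224.01.38, Pelania, 484 units, $4,525.40):
Base rate for 3224.01.38 is 23.5%.
Duty = $4,525.40 × 23.5% = $1,063.47.
Line 3 (6292.68.62, Mereth, 1,176 liters, $233,318.40):
Base rate for 6292.68.62 is $5.26/liter.
6292.68.62 has an FTA preferential rate, but origin Mereth is not Faron; base rate stands.
Additional duty on 6292.68.62 from Mereth: +67.1% ad valorem. Applied ad valorem rate = 67.1%.
Duty = $233,318.40 × 67.1% + 1,176 × $5.26 = $162,742.41.
Total = $239,579.28 + $1,063.47 + $162,742.41 = $403,385.16.

$403,385.16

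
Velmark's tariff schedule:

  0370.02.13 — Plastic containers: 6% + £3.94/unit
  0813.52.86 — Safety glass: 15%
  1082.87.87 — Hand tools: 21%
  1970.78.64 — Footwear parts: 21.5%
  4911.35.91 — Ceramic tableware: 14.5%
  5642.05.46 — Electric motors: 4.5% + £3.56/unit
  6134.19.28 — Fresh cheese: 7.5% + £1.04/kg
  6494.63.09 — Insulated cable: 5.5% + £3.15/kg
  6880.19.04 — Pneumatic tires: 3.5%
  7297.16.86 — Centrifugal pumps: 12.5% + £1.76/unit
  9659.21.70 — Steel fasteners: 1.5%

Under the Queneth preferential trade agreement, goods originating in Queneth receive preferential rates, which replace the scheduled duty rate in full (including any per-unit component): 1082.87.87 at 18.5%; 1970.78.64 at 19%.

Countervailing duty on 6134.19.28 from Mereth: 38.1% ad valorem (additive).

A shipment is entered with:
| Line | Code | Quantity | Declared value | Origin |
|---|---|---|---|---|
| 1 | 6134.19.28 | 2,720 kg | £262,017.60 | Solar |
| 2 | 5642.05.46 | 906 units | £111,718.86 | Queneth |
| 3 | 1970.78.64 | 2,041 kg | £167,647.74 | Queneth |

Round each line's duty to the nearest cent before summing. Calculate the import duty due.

Line 1 (6134.19.28, Solar, 2,720 kg, £262,017.60):
Base rate for 6134.19.28 is 7.5% + £1.04/kg.
The additional-duty order on 6134.19.28 targets Mereth, not Solar; it does not apply.
Duty = £262,017.60 × 7.5% + 2,720 × £1.04 = £22,480.12.
Line 2 (5642.05.46, Queneth, 906 units, £111,718.86):
Base rate for 5642.05.46 is 4.5% + £3.56/unit.
Origin Queneth is the FTA partner but 5642.05.46 is not on the preference list; base rate stands.
Duty = £111,718.86 × 4.5% + 906 × £3.56 = £8,252.71.
Line 3 (1970.78.64, Queneth, 2,041 kg, £167,647.74):
Base rate for 1970.78.64 is 21.5%.
Origin Queneth qualifies under the Velmark–Queneth agreement and 1970.78.64 is covered: preferential rate 19% applies instead.
Duty = £167,647.74 × 19% = £31,853.07.
Total = £22,480.12 + £8,252.71 + £31,853.07 = £62,585.90.

£62,585.90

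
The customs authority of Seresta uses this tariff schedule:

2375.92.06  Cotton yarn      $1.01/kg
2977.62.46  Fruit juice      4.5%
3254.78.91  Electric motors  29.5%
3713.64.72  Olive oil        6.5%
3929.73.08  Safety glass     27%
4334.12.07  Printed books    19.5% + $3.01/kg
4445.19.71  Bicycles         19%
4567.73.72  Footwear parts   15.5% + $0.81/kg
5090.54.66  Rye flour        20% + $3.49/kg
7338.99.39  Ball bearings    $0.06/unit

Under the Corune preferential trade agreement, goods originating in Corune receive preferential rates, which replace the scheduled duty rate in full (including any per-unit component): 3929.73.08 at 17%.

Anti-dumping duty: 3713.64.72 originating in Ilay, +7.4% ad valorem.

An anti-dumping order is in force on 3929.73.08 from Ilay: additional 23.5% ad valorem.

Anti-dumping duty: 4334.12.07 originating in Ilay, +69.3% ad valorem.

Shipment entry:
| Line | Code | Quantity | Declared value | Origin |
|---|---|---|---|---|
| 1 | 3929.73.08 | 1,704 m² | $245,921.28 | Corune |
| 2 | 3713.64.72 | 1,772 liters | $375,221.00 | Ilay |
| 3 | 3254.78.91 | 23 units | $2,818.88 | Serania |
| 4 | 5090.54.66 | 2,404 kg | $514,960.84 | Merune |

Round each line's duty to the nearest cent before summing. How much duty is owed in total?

Line 1 (3929.73.08, Corune, 1,704 m², $245,921.28):
Base rate for 3929.73.08 is 27%.
Origin Corune qualifies under the Seresta–Corune agreement and 3929.73.08 is covered: preferential rate 17% applies instead.
The additional-duty order on 3929.73.08 targets Ilay, not Corune; it does not apply.
Duty = $245,921.28 × 17% = $41,806.62.
Line 2 (3713.64.72, Ilay, 1,772 liters, $375,221.00):
Base rate for 3713.64.72 is 6.5%.
Additional duty on 3713.64.72 from Ilay: +7.4%. Applied ad valorem rate: 6.5% + 7.4% = 13.9%.
Duty = $375,221.00 × 13.9% = $52,155.72.
Line 3 (3254.78.91, Serania, 23 units, $2,818.88):
Base rate for 3254.78.91 is 29.5%.
Duty = $2,818.88 × 29.5% = $831.57.
Line 4 (5090.54.66, Merune, 2,404 kg, $514,960.84):
Base rate for 5090.54.66 is 20% + $3.49/kg.
Duty = $514,960.84 × 20% + 2,404 × $3.49 = $111,382.13.
Total = $41,806.62 + $52,155.72 + $831.57 + $111,382.13 = $206,176.04.

$206,176.04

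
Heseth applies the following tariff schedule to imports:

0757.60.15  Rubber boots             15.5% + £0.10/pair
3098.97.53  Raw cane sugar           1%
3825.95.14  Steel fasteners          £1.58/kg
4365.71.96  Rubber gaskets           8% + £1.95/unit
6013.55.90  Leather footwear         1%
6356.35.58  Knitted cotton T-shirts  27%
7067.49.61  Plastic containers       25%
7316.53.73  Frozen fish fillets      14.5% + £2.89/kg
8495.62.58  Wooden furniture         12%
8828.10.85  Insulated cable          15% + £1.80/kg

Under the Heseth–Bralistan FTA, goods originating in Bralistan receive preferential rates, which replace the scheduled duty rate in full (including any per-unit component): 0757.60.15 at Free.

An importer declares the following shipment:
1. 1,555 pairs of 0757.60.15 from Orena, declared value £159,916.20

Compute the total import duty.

Line 1 (0757.60.15, Orena, 1,555 pairs, £159,916.20):
Base rate for 0757.60.15 is 15.5% + £0.10/pair.
0757.60.15 has an FTA preferential rate, but origin Orena is not Bralistan; base rate stands.
Duty = £159,916.20 × 15.5% + 1,555 × £0.10 = £24,942.51.

£24,942.51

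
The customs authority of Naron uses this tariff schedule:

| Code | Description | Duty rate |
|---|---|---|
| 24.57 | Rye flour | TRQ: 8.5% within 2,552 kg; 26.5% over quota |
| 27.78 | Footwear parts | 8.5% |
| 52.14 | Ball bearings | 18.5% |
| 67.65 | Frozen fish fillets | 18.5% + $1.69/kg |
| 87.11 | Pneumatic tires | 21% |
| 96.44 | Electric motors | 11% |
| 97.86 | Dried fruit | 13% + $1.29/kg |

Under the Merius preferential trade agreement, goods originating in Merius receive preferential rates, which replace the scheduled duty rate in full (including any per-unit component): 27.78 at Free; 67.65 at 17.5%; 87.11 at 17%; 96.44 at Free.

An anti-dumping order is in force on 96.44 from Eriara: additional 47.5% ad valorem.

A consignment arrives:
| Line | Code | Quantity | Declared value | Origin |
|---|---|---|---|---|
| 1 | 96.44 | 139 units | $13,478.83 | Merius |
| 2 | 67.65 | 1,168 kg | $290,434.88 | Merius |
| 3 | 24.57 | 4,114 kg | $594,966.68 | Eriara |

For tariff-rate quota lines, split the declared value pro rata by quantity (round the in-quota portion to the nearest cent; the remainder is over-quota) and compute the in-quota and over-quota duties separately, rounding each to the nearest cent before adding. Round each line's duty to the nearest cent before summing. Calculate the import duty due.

Line 1 (96.44, Merius, 139 units, $13,478.83):
Base rate for 96.44 is 11%.
Origin Merius qualifies under the Naron–Merius agreement and 96.44 is covered: preferential rate Free applies instead.
The additional-duty order on 96.44 targets Eriara, not Merius; it does not apply.
Duty = $13,478.83 × 0% = $0.00.
Line 2 (67.65, Merius, 1,168 kg, $290,434.88):
Base rate for 67.65 is 18.5% + $1.69/kg.
Origin Merius qualifies under the Naron–Merius agreement and 67.65 is covered: preferential rate 17.5% applies instead.
Duty = $290,434.88 × 17.5% = $50,826.10.
Line 3 (24.57, Eriara, 4,114 kg, $594,966.68):
Code 24.57 is under a tariff-rate quota (threshold 2,552 kg). In-quota: 2,552 kg at 8.5%; over-quota: 1,562 kg at 26.5%.
Pro-rata value split: in-quota = $594,966.68 × 2,552/4,114 = $369,070.24; over-quota = $594,966.68 − $369,070.24 = $225,896.44.
In-quota duty = $369,070.24 × 8.5% = $31,370.97. Over-quota duty = $225,896.44 × 26.5% = $59,862.56.
Line duty = $31,370.97 + $59,862.56 = $91,233.53.
Total = $0.00 + $50,826.10 + $91,233.53 = $142,059.63.

$142,059.63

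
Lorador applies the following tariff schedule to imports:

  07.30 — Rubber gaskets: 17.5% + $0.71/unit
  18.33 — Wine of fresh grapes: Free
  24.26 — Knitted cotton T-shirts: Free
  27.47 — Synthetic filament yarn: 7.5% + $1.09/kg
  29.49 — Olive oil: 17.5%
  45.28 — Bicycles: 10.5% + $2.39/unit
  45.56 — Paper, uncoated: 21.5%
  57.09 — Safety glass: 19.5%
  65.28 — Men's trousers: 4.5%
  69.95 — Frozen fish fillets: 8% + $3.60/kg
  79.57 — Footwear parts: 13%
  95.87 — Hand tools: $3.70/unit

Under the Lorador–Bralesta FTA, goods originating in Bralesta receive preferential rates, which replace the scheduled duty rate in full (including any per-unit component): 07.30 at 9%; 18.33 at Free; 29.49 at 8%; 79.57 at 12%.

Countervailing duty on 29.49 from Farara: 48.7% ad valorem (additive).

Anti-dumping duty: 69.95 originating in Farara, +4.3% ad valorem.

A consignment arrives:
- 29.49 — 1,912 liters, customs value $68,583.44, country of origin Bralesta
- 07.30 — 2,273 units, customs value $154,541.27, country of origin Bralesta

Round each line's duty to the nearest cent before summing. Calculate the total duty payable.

Line 1 (29.49, Bralesta, 1,912 liters, $68,583.44):
Base rate for 29.49 is 17.5%.
Origin Bralesta qualifies under the Lorador–Bralesta agreement and 29.49 is covered: preferential rate 8% applies instead.
The additional-duty order on 29.49 targets Farara, not Bralesta; it does not apply.
Duty = $68,583.44 × 8% = $5,486.68.
Line 2 (07.30, Bralesta, 2,273 units, $154,541.27):
Base rate for 07.30 is 17.5% + $0.71/unit.
Origin Bralesta qualifies under the Lorador–Bralesta agreement and 07.30 is covered: preferential rate 9% applies instead.
Duty = $154,541.27 × 9% = $13,908.71.
Total = $5,486.68 + $13,908.71 = $19,395.39.

$19,395.39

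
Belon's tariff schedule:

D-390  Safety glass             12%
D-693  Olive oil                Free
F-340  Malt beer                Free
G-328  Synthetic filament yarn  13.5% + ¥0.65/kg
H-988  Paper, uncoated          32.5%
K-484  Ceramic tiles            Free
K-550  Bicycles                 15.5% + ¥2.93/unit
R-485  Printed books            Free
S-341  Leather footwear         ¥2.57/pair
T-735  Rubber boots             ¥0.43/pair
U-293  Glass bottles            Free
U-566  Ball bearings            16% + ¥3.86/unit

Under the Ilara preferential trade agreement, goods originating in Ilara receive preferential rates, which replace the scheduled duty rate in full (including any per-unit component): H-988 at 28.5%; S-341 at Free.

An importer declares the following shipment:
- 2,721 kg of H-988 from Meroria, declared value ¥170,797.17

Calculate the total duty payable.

Line 1 (H-988, Meroria, 2,721 kg, ¥170,797.17):
Base rate for H-988 is 32.5%.
H-988 has an FTA preferential rate, but origin Meroria is not Ilara; base rate stands.
Duty = ¥170,797.17 × 32.5% = ¥55,509.08.

¥55,509.08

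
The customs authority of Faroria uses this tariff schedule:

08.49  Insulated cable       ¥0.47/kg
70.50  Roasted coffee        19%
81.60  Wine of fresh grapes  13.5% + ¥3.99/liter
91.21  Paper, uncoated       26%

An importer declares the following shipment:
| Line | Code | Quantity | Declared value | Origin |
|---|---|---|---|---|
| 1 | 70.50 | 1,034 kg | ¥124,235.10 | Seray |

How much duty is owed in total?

Line 1 (70.50, Seray, 1,034 kg, ¥124,235.10):
Base rate for 70.50 is 19%.
Duty = ¥124,235.10 × 19% = ¥23,604.67.

¥23,604.67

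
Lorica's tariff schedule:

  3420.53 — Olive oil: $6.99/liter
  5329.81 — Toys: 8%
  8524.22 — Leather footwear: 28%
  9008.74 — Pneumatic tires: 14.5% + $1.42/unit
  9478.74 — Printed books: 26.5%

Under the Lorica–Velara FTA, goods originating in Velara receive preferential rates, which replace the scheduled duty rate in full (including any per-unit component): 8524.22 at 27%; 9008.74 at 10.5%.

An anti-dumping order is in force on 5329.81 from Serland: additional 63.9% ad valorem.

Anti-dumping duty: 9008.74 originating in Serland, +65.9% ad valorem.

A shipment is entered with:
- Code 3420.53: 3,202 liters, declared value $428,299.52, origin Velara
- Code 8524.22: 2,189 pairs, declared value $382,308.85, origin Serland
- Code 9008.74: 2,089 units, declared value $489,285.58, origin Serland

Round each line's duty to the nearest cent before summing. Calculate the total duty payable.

Line 1 (3420.53, Velara, 3,202 liters, $428,299.52):
Base rate for 3420.53 is $6.99/liter.
Origin Velara is the FTA partner but 3420.53 is not on the preference list; base rate stands.
Duty = 3,202 × $6.99 = $22,381.98.
Line 2 (8524.22, Serland, 2,189 pairs, $382,308.85):
Base rate for 8524.22 is 28%.
8524.22 has an FTA preferential rate, but origin Serland is not Velara; base rate stands.
Duty = $382,308.85 × 28% = $107,046.48.
Line 3 (9008.74, Serland, 2,089 units, $489,285.58):
Base rate for 9008.74 is 14.5% + $1.42/unit.
9008.74 has an FTA preferential rate, but origin Serland is not Velara; base rate stands.
Additional duty on 9008.74 from Serland: +65.9%. Applied ad valorem rate: 14.5% + 65.9% = 80.4%.
Duty = $489,285.58 × 80.4% + 2,089 × $1.42 = $396,351.99.
Total = $22,381.98 + $107,046.48 + $396,351.99 = $525,780.45.

$525,780.45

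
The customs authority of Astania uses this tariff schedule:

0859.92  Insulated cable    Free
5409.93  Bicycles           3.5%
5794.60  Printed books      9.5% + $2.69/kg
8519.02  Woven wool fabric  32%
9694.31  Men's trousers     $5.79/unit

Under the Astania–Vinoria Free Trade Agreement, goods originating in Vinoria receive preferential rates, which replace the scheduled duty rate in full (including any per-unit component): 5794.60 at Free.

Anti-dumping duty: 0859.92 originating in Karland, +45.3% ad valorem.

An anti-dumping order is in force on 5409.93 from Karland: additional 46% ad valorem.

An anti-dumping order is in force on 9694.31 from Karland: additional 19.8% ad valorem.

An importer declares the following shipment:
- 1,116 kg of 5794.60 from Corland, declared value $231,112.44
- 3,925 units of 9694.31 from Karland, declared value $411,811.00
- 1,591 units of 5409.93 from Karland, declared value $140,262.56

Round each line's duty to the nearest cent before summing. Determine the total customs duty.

$198,652.02

Line 1 (5794.60, Corland, 1,116 kg, $231,112.44):
Base rate for 5794.60 is 9.5% + $2.69/kg.
5794.60 has an FTA preferential rate, but origin Corland is not Vinoria; base rate stands.
Duty = $231,112.44 × 9.5% + 1,116 × $2.69 = $24,957.72.
Line 2 (9694.31, Karland, 3,925 units, $411,811.00):
Base rate for 9694.31 is $5.79/unit.
Additional duty on 9694.31 from Karland: +19.8% ad valorem. Applied ad valorem rate = 19.8%.
Duty = $411,811.00 × 19.8% + 3,925 × $5.79 = $104,264.33.
Line 3 (5409.93, Karland, 1,591 units, $140,262.56):
Base rate for 5409.93 is 3.5%.
Additional duty on 5409.93 from Karland: +46%. Applied ad valorem rate: 3.5% + 46% = 49.5%.
Duty = $140,262.56 × 49.5% = $69,429.97.
Total = $24,957.72 + $104,264.33 + $69,429.97 = $198,652.02.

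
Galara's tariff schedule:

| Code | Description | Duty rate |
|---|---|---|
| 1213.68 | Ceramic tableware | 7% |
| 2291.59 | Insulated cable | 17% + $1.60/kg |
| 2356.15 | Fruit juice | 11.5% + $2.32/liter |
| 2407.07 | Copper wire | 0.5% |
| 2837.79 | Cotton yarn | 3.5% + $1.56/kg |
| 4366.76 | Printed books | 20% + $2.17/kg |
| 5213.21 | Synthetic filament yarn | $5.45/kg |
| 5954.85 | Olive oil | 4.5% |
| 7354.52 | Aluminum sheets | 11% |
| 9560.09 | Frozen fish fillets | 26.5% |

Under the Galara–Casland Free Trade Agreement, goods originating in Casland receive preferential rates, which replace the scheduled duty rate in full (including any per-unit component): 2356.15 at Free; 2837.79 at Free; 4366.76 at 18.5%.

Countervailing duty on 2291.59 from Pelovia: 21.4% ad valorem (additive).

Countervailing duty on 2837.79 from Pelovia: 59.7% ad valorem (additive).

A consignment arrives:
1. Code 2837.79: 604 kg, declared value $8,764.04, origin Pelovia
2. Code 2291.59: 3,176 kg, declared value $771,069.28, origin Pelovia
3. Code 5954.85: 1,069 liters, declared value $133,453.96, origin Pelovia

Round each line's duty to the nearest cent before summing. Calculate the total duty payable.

Line 1 (2837.79, Pelovia, 604 kg, $8,764.04):
Base rate for 2837.79 is 3.5% + $1.56/kg.
2837.79 has an FTA preferential rate, but origin Pelovia is not Casland; base rate stands.
Additional duty on 2837.79 from Pelovia: +59.7%. Applied ad valorem rate: 3.5% + 59.7% = 63.2%.
Duty = $8,764.04 × 63.2% + 604 × $1.56 = $6,481.11.
Line 2 (2291.59, Pelovia, 3,176 kg, $771,069.28):
Base rate for 2291.59 is 17% + $1.60/kg.
Additional duty on 2291.59 from Pelovia: +21.4%. Applied ad valorem rate: 17% + 21.4% = 38.4%.
Duty = $771,069.28 × 38.4% + 3,176 × $1.60 = $301,172.20.
Line 3 (5954.85, Pelovia, 1,069 liters, $133,453.96):
Base rate for 5954.85 is 4.5%.
Duty = $133,453.96 × 4.5% = $6,005.43.
Total = $6,481.11 + $301,172.20 + $6,005.43 = $313,658.74.

$313,658.74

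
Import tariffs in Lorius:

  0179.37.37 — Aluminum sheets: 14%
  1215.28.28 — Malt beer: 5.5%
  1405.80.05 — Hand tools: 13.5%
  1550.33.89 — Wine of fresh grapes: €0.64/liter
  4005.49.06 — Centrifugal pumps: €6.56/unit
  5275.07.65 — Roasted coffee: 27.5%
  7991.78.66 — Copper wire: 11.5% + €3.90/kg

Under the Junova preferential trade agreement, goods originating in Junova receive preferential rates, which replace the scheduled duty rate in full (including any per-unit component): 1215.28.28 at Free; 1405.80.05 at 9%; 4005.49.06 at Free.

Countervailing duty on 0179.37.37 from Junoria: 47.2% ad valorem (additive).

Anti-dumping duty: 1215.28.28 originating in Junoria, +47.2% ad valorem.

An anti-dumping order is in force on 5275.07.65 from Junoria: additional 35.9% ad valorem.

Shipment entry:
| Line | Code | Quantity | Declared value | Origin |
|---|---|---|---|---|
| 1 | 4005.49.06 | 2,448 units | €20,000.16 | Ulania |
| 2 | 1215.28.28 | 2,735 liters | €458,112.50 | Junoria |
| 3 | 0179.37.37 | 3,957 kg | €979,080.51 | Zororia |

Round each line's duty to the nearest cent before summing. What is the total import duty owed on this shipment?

€394,555.44

Line 1 (4005.49.06, Ulania, 2,448 units, €20,000.16):
Base rate for 4005.49.06 is €6.56/unit.
4005.49.06 has an FTA preferential rate, but origin Ulania is not Junova; base rate stands.
Duty = 2,448 × €6.56 = €16,058.88.
Line 2 (1215.28.28, Junoria, 2,735 liters, €458,112.50):
Base rate for 1215.28.28 is 5.5%.
1215.28.28 has an FTA preferential rate, but origin Junoria is not Junova; base rate stands.
Additional duty on 1215.28.28 from Junoria: +47.2%. Applied ad valorem rate: 5.5% + 47.2% = 52.7%.
Duty = €458,112.50 × 52.7% = €241,425.29.
Line 3 (0179.37.37, Zororia, 3,957 kg, €979,080.51):
Base rate for 0179.37.37 is 14%.
The additional-duty order on 0179.37.37 targets Junoria, not Zororia; it does not apply.
Duty = €979,080.51 × 14% = €137,071.27.
Total = €16,058.88 + €241,425.29 + €137,071.27 = €394,555.44.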